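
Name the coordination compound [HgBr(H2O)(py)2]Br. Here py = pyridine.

aquabromobis(pyridine)mercury(II) bromide

The 1 bromide counter-ion carries a total charge of -1, so each complex ion is 1+.
Ligand charges: 2×pyridine (neutral), 1×bromo (-1 each), 1×aqua (neutral); total -1. So Hg + (-1) = 1+, giving Hg = +2.
Ligands are named alphabetically: aqua before bromo before pyridine.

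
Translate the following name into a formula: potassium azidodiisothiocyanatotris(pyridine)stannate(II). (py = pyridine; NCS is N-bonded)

K[Sn(N3)(NCS)2(py)3]

Ligands: 3 pyridine (py, neutral), 1 azido (N3, -1), 2 isothiocyanato (NCS, -1). Ligand charge sum = -3.
With Sn in oxidation state +2, the complex ion is [Sn...]^1−.
Charge balance with potassium (+1) requires 1 complex ion per 1 potassium.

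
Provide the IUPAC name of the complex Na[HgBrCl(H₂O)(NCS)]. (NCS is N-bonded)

The 1 sodium counter-ion carries a total charge of +1, so each complex ion is 1−.
Ligand charges: 1×isothiocyanato (-1 each), 1×aqua (neutral), 1×bromo (-1 each), 1×chloro (-1 each); total -3. So Hg + (-3) = 1−, giving Hg = +2.
The complex ion is anionic, so mercury takes the -ate form mercurate(II).

sodium aquabromochloroisothiocyanatomercurate(II)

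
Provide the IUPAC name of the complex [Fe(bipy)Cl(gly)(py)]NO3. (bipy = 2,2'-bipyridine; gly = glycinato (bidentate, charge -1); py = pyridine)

The 1 nitrate counter-ion carries a total charge of -1, so each complex ion is 1+.
Ligand charges: 1×2,2'-bipyridine (neutral), 1×glycinato (-1 each), 1×pyridine (neutral), 1×chloro (-1 each); total -2. So Fe + (-2) = 1+, giving Fe = +3.
Ligands are named alphabetically: bipyridine before chloro before glycinato before pyridine.

(2,2'-bipyridine)chloro(glycinato)(pyridine)iron(III) nitrate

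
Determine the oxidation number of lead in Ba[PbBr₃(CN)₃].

+4

1 barium outside the brackets (+2 each) → the complex ion is 2−.
Ligand charges: 3×Br = -3; 3×CN = -3; sum -6.
Pb + (-6) = 2− ⇒ Pb is +4.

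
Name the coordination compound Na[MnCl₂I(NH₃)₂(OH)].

The 1 sodium counter-ion carries a total charge of +1, so each complex ion is 1−.
Ligand charges: 1×iodo (-1 each), 1×hydroxo (-1 each), 2×chloro (-1 each), 2×ammine (neutral); total -4. So Mn + (-4) = 1−, giving Mn = +3.
Ligands are named alphabetically: ammine before chloro before hydroxo before iodo.
The complex ion is anionic, so manganese takes the -ate form manganate(III).

sodium diamminedichlorohydroxoiodomanganate(III)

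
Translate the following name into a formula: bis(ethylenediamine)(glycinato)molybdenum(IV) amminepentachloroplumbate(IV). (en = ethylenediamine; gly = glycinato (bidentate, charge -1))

[Mo(en)2(gly)][PbCl5(NH3)]3

Cation [Mo…]: ligand charges -1, Mo(IV) ⇒ ion charge 3+.
Anion [Pb…]: ligand charges -5, Pb(IV) ⇒ ion charge 1−.
One 3+ cation requires 3 of the 1− anion.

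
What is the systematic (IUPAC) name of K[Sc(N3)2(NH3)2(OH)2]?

The 1 potassium counter-ion carries a total charge of +1, so each complex ion is 1−.
Ligand charges: 2×hydroxo (-1 each), 2×ammine (neutral), 2×azido (-1 each); total -4. So Sc + (-4) = 1−, giving Sc = +3.
Ligands are named alphabetically: ammine before azido before hydroxo.
The complex ion is anionic, so scandium takes the -ate form scandate(III).

potassium diamminediazidodihydroxoscandate(III)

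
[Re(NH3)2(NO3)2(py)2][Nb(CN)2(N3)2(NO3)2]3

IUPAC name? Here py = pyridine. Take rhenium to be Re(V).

diamminedinitratobis(pyridine)rhenium(V) diazidodicyanodinitratoniobate(V)

Both ions are complex: the cation is named first with the plain metal name, the anion second with the -ate form; each ion's ligands are alphabetised independently.
Re is given as +5; the cation's ligand charges sum to -2, so the complex cation is 3+.
With 3 anions per cation, each anion must be 3/3 = 1−.
Anion: ligand charges sum to -6; for the ion to be 1−, Nb = +5.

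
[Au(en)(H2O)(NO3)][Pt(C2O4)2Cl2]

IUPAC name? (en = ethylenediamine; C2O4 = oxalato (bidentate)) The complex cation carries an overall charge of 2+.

aqua(ethylenediamine)nitratogold(III) dichlorodioxalatoplatinate(IV)

The complex cation is given as 2+; its ligand charges sum to -1, so Au = +3.
A 1:1 salt means the anion carries the equal and opposite charge, 2−.
Anion: ligand charges sum to -6; for the ion to be 2−, Pt = +4.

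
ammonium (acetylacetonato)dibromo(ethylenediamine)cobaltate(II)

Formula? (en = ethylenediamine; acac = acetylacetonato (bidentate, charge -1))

NH4[Co(acac)Br2(en)]

Ligands: 2 bromo (Br, -1), 1 ethylenediamine (en, neutral), 1 acetylacetonato (acac, -1). Ligand charge sum = -3.
Charge balance with ammonium (+1) requires 1 complex ion per 1 ammonium.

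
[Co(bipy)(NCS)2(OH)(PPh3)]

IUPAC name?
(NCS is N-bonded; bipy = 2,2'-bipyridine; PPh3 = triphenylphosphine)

(2,2'-bipyridine)hydroxodiisothiocyanato(triphenylphosphine)cobalt(III)

There is no counter-ion, so the complex is neutral overall.
Ligand charges: 1×hydroxo (-1 each), 2×isothiocyanato (-1 each), 1×2,2'-bipyridine (neutral), 1×triphenylphosphine (neutral); total -3. So Co + (-3) = 0, giving Co = +3.
Ligands are named alphabetically: bipyridine before hydroxo before isothiocyanato before triphenylphosphine.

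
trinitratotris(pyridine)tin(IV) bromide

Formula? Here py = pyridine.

Ligands: 3 nitrato (NO3, -1), 3 pyridine (py, neutral). Ligand charge sum = -3.
With Sn in oxidation state +4, the complex ion is [Sn...]^1+.
Charge balance with bromide (-1) requires 1 complex ion per 1 bromide.

[Sn(NO3)3(py)3]Br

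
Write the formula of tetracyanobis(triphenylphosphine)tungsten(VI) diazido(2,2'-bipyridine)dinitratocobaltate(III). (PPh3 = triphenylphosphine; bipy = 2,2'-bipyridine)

[W(CN)4(PPh3)2][Co(bipy)(N3)2(NO3)2]2

Cation [W…]: ligand charges -4, W(VI) ⇒ ion charge 2+.
Anion [Co…]: ligand charges -4, Co(III) ⇒ ion charge 1−.
One 2+ cation requires 2 of the 1− anion.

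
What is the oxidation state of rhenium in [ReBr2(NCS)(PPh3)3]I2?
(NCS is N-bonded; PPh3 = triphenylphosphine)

+5

2 iodide outside the brackets (-1 each) → the complex ion is 2+.
Ligand charges: 2×Br = -2; 1×NCS = -1; 3×PPh3 neutral; sum -3.
Re + (-3) = 2+ ⇒ Re is +5.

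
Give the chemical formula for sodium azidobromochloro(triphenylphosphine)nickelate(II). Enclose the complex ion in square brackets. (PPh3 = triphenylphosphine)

Ligands: 1 triphenylphosphine (PPh3, neutral), 1 azido (N3, -1), 1 chloro (Cl, -1), 1 bromo (Br, -1). Ligand charge sum = -3.
With Ni in oxidation state +2, the complex ion is [Ni...]^1−.
Charge balance with sodium (+1) requires 1 complex ion per 1 sodium.

Na[NiBrCl(N3)(PPh3)]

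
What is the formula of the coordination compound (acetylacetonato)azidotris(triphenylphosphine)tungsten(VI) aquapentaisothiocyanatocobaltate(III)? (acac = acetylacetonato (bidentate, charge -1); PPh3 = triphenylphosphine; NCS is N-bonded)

[W(acac)(N3)(PPh3)3][Co(H2O)(NCS)5]2

Cation [W…]: ligand charges -2, W(VI) ⇒ ion charge 4+.
Anion [Co…]: ligand charges -5, Co(III) ⇒ ion charge 2−.
One 4+ cation requires 2 of the 2− anion.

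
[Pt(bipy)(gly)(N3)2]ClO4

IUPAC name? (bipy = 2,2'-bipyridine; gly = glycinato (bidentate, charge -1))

The 1 perchlorate counter-ion carries a total charge of -1, so each complex ion is 1+.
Ligand charges: 2×azido (-1 each), 1×2,2'-bipyridine (neutral), 1×glycinato (-1 each); total -3. So Pt + (-3) = 1+, giving Pt = +4.
Ligands are named alphabetically: azido before bipyridine before glycinato.

diazido(2,2'-bipyridine)(glycinato)platinum(IV) perchlorate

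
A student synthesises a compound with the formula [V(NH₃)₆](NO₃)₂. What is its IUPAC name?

The 2 nitrate counter-ions carry a total charge of -2, so each complex ion is 2+.
Ligand charges: 6×ammine (neutral); total 0. So V + (0) = 2+, giving V = +2.

hexaamminevanadium(II) nitrate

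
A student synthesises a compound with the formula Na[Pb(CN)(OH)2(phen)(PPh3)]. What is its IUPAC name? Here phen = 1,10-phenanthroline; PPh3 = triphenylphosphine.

sodium cyanodihydroxo(1,10-phenanthroline)(triphenylphosphine)plumbate(II)

The 1 sodium counter-ion carries a total charge of +1, so each complex ion is 1−.
Ligand charges: 2×hydroxo (-1 each), 1×1,10-phenanthroline (neutral), 1×triphenylphosphine (neutral), 1×cyano (-1 each); total -3. So Pb + (-3) = 1−, giving Pb = +2.
Ligands are named alphabetically: cyano before hydroxo before phenanthroline before triphenylphosphine.
The complex ion is anionic, so lead takes the -ate form plumbate(II).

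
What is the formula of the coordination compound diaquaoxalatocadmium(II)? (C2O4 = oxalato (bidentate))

Ligands: 2 aqua (H2O, neutral), 1 oxalato (C2O4, -2). Ligand charge sum = -2.
With Cd in oxidation state +2, the complex ion is [Cd...].

[Cd(C2O4)(H2O)2]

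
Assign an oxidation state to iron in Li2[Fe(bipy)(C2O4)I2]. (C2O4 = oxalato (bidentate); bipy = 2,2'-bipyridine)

+2

2 lithium outside the brackets (+1 each) → the complex ion is 2−.
Ligand charges: 2×I = -2; 1×C2O4 = -2; 1×bipy neutral; sum -4.
Fe + (-4) = 2− ⇒ Fe is +2.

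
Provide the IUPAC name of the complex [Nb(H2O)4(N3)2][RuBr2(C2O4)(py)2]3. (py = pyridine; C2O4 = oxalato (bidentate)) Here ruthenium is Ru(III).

Both ions are complex: the cation is named first with the plain metal name, the anion second with the -ate form; each ion's ligands are alphabetised independently.
Ru is given as +3; the anion's ligand charges sum to -4, so the complex anion is 1−.
With 3 anions per cation, the cation must be 3×1 = 3+.
Cation: ligand charges sum to -2; for the ion to be 3+, Nb = +5.

tetraaquadiazidoniobium(V) dibromooxalatobis(pyridine)ruthenate(III)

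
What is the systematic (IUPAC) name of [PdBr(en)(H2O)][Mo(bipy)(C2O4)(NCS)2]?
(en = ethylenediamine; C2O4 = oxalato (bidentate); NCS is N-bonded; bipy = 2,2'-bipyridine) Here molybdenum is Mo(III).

Both ions are complex: the cation is named first with the plain metal name, the anion second with the -ate form; each ion's ligands are alphabetised independently.
Mo is given as +3; the anion's ligand charges sum to -4, so the complex anion is 1−.
A 1:1 salt means the cation carries the equal and opposite charge, 1+.
Cation: ligand charges sum to -1; for the ion to be 1+, Pd = +2.

aquabromo(ethylenediamine)palladium(II) (2,2'-bipyridine)diisothiocyanatooxalatomolybdate(III)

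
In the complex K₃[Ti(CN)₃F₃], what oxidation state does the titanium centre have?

+3

3 potassium outside the brackets (+1 each) → the complex ion is 3−.
Ligand charges: 3×F = -3; 3×CN = -3; sum -6.
Ti + (-6) = 3− ⇒ Ti is +3.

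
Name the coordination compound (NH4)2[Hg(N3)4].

The 2 ammonium counter-ions carry a total charge of +2, so each complex ion is 2−.
Ligand charges: 4×azido (-1 each); total -4. So Hg + (-4) = 2−, giving Hg = +2.
The complex ion is anionic, so mercury takes the -ate form mercurate(II).

ammonium tetraazidomercurate(II)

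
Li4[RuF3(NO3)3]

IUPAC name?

The 4 lithium counter-ions carry a total charge of +4, so each complex ion is 4−.
Ligand charges: 3×nitrato (-1 each), 3×fluoro (-1 each); total -6. So Ru + (-6) = 4−, giving Ru = +2.
The complex ion is anionic, so ruthenium takes the -ate form ruthenate(II).

lithium trifluorotrinitratoruthenate(II)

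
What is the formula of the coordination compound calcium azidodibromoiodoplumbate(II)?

Ligands: 1 iodo (I, -1), 1 azido (N3, -1), 2 bromo (Br, -1). Ligand charge sum = -4.
With Pb in oxidation state +2, the complex ion is [Pb...]^2−.
Charge balance with calcium (+2) requires 1 complex ion per 1 calcium.

Ca[PbBr2I(N3)]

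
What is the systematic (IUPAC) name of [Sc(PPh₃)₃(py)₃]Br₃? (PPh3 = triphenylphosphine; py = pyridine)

tris(pyridine)tris(triphenylphosphine)scandium(III) bromide

The 3 bromide counter-ions carry a total charge of -3, so each complex ion is 3+.
Ligand charges: 3×triphenylphosphine (neutral), 3×pyridine (neutral); total 0. So Sc + (0) = 3+, giving Sc = +3.
Ligands are named alphabetically: pyridine before triphenylphosphine.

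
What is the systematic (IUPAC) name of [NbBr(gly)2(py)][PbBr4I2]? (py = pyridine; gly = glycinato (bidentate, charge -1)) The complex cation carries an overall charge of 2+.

The complex cation is given as 2+; its ligand charges sum to -3, so Nb = +5.
A 1:1 salt means the anion carries the equal and opposite charge, 2−.
Anion: ligand charges sum to -6; for the ion to be 2−, Pb = +4.

bromobis(glycinato)(pyridine)niobium(V) tetrabromodiiodoplumbate(IV)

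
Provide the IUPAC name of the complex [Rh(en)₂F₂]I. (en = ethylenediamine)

The 1 iodide counter-ion carries a total charge of -1, so each complex ion is 1+.
Ligand charges: 2×ethylenediamine (neutral), 2×fluoro (-1 each); total -2. So Rh + (-2) = 1+, giving Rh = +3.
Ligands are named alphabetically: ethylenediamine before fluoro.

bis(ethylenediamine)difluororhodium(III) iodide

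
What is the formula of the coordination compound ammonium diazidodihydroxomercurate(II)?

(NH4)2[Hg(N3)2(OH)2]

Ligands: 2 azido (N3, -1), 2 hydroxo (OH, -1). Ligand charge sum = -4.
Charge balance with ammonium (+1) requires 1 complex ion per 2 ammonium.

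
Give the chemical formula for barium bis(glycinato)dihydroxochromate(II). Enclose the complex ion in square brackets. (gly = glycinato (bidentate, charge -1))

Ligands: 2 hydroxo (OH, -1), 2 glycinato (gly, -1). Ligand charge sum = -4.
With Cr in oxidation state +2, the complex ion is [Cr...]^2−.
Charge balance with barium (+2) requires 1 complex ion per 1 barium.

Ba[Cr(gly)2(OH)2]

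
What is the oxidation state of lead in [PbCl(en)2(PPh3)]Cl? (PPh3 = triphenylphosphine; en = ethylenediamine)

1 chloride outside the brackets (-1 each) → the complex ion is 1+.
Ligand charges: 1×PPh3 neutral; 2×en neutral; 1×Cl = -1; sum -1.
Pb + (-1) = 1+ ⇒ Pb is +2.

+2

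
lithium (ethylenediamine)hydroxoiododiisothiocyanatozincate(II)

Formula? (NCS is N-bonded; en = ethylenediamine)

Ligands: 1 iodo (I, -1), 2 isothiocyanato (NCS, -1), 1 ethylenediamine (en, neutral), 1 hydroxo (OH, -1). Ligand charge sum = -4.
With Zn in oxidation state +2, the complex ion is [Zn...]^2−.
Charge balance with lithium (+1) requires 1 complex ion per 2 lithium.

Li2[Zn(en)I(NCS)2(OH)]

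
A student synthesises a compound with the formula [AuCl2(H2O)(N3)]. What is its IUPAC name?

There is no counter-ion, so the complex is neutral overall.
Ligand charges: 1×azido (-1 each), 2×chloro (-1 each), 1×aqua (neutral); total -3. So Au + (-3) = 0, giving Au = +3.
Ligands are named alphabetically: aqua before azido before chloro.

aquaazidodichlorogold(III)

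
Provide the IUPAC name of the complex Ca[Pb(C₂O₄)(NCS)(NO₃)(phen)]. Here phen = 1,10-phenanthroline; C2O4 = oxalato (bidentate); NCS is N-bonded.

calcium isothiocyanatonitratooxalato(1,10-phenanthroline)plumbate(II)

The 1 calcium counter-ion carries a total charge of +2, so each complex ion is 2−.
Ligand charges: 1×1,10-phenanthroline (neutral), 1×oxalato (-2 each), 1×nitrato (-1 each), 1×isothiocyanato (-1 each); total -4. So Pb + (-4) = 2−, giving Pb = +2.
Ligands are named alphabetically: isothiocyanato before nitrato before oxalato before phenanthroline.
The complex ion is anionic, so lead takes the -ate form plumbate(II).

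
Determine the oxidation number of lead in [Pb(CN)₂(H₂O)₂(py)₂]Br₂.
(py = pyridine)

2 bromide outside the brackets (-1 each) → the complex ion is 2+.
Ligand charges: 2×H2O neutral; 2×CN = -2; 2×py neutral; sum -2.
Pb + (-2) = 2+ ⇒ Pb is +4.

+4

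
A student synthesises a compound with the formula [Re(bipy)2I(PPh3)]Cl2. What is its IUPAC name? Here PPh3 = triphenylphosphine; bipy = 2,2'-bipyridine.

The 2 chloride counter-ions carry a total charge of -2, so each complex ion is 2+.
Ligand charges: 1×triphenylphosphine (neutral), 2×2,2'-bipyridine (neutral), 1×iodo (-1 each); total -1. So Re + (-1) = 2+, giving Re = +3.
Ligands are named alphabetically: bipyridine before iodo before triphenylphosphine.

bis(2,2'-bipyridine)iodo(triphenylphosphine)rhenium(III) chloride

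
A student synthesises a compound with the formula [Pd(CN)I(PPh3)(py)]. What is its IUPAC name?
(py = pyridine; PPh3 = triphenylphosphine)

cyanoiodo(pyridine)(triphenylphosphine)palladium(II)

There is no counter-ion, so the complex is neutral overall.
Ligand charges: 1×pyridine (neutral), 1×iodo (-1 each), 1×triphenylphosphine (neutral), 1×cyano (-1 each); total -2. So Pd + (-2) = 0, giving Pd = +2.
Ligands are named alphabetically: cyano before iodo before pyridine before triphenylphosphine.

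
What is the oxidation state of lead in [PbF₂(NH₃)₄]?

No counter-ion: the bracketed complex is neutral.
Ligand charges: 4×NH3 neutral; 2×F = -2; sum -2.
Pb + (-2) = 0 ⇒ Pb is +2.

+2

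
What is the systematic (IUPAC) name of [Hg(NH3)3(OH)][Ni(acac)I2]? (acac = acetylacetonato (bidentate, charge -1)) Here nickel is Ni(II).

triamminehydroxomercury(II) (acetylacetonato)diiodonickelate(II)

Both ions are complex: the cation is named first with the plain metal name, the anion second with the -ate form; each ion's ligands are alphabetised independently.
Ni is given as +2; the anion's ligand charges sum to -3, so the complex anion is 1−.
A 1:1 salt means the cation carries the equal and opposite charge, 1+.
Cation: ligand charges sum to -1; for the ion to be 1+, Hg = +2.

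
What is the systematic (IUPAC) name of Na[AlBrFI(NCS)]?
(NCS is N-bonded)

The 1 sodium counter-ion carries a total charge of +1, so each complex ion is 1−.
Ligand charges: 1×iodo (-1 each), 1×bromo (-1 each), 1×isothiocyanato (-1 each), 1×fluoro (-1 each); total -4. So Al + (-4) = 1−, giving Al = +3.
The complex ion is anionic, so aluminium takes the -ate form aluminate(III).

sodium bromofluoroiodoisothiocyanatoaluminate(III)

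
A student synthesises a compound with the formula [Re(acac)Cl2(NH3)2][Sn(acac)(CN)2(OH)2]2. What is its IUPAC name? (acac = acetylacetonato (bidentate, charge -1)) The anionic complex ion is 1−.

(acetylacetonato)diamminedichlororhenium(V) (acetylacetonato)dicyanodihydroxostannate(IV)

The complex anion is given as 1−; its ligand charges sum to -5, so Sn = +4.
With 2 anions per cation, the cation must be 2×1 = 2+.
Cation: ligand charges sum to -3; for the ion to be 2+, Re = +5.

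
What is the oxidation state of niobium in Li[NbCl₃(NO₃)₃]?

1 lithium outside the brackets (+1 each) → the complex ion is 1−.
Ligand charges: 3×NO3 = -3; 3×Cl = -3; sum -6.
Nb + (-6) = 1− ⇒ Nb is +5.

+5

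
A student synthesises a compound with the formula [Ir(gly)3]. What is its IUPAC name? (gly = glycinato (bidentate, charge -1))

tris(glycinato)iridium(III)

There is no counter-ion, so the complex is neutral overall.
Ligand charges: 3×glycinato (-1 each); total -3. So Ir + (-3) = 0, giving Ir = +3.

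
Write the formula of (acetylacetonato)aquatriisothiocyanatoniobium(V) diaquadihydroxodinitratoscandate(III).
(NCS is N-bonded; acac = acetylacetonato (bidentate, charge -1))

Cation [Nb…]: ligand charges -4, Nb(V) ⇒ ion charge 1+.
Anion [Sc…]: ligand charges -4, Sc(III) ⇒ ion charge 1−.

[Nb(acac)(H2O)(NCS)3][Sc(H2O)2(NO3)2(OH)2]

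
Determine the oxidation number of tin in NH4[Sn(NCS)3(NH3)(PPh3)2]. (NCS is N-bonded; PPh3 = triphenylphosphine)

1 ammonium outside the brackets (+1 each) → the complex ion is 1−.
Ligand charges: 3×NCS = -3; 1×NH3 neutral; 2×PPh3 neutral; sum -3.
Sn + (-3) = 1− ⇒ Sn is +2.

+2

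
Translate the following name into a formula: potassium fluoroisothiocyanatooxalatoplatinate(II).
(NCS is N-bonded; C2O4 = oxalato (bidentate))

K2[Pt(C2O4)F(NCS)]

Ligands: 1 isothiocyanato (NCS, -1), 1 oxalato (C2O4, -2), 1 fluoro (F, -1). Ligand charge sum = -4.
With Pt in oxidation state +2, the complex ion is [Pt...]^2−.
Charge balance with potassium (+1) requires 1 complex ion per 2 potassium.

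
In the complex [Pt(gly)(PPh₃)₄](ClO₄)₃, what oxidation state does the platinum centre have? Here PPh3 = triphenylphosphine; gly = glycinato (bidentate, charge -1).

3 perchlorate outside the brackets (-1 each) → the complex ion is 3+.
Ligand charges: 4×PPh3 neutral; 1×gly = -1; sum -1.
Pt + (-1) = 3+ ⇒ Pt is +4.

+4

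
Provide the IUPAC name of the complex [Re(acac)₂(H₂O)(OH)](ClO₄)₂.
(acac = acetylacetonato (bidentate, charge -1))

bis(acetylacetonato)aquahydroxorhenium(V) perchlorate

The 2 perchlorate counter-ions carry a total charge of -2, so each complex ion is 2+.
Ligand charges: 1×aqua (neutral), 2×acetylacetonato (-1 each), 1×hydroxo (-1 each); total -3. So Re + (-3) = 2+, giving Re = +5.
Ligands are named alphabetically: acetylacetonato before aqua before hydroxo.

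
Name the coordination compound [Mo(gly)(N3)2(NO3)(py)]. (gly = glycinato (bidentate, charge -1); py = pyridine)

There is no counter-ion, so the complex is neutral overall.
Ligand charges: 1×nitrato (-1 each), 1×glycinato (-1 each), 2×azido (-1 each), 1×pyridine (neutral); total -4. So Mo + (-4) = 0, giving Mo = +4.
Ligands are named alphabetically: azido before glycinato before nitrato before pyridine.

diazido(glycinato)nitrato(pyridine)molybdenum(IV)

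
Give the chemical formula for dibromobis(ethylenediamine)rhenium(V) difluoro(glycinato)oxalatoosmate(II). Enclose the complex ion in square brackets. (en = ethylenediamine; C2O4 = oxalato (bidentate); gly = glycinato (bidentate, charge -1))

Cation [Re…]: ligand charges -2, Re(V) ⇒ ion charge 3+.
Anion [Os…]: ligand charges -5, Os(II) ⇒ ion charge 3−.
One 3+ cation balances one 3− anion.

[ReBr2(en)2][Os(C2O4)F2(gly)]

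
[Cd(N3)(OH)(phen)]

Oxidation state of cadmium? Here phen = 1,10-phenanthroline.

No counter-ion: the bracketed complex is neutral.
Ligand charges: 1×phen neutral; 1×N3 = -1; 1×OH = -1; sum -2.
Cd + (-2) = 0 ⇒ Cd is +2.

+2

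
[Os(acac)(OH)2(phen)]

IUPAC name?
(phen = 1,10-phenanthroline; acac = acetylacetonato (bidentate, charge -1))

(acetylacetonato)dihydroxo(1,10-phenanthroline)osmium(III)

There is no counter-ion, so the complex is neutral overall.
Ligand charges: 1×1,10-phenanthroline (neutral), 2×hydroxo (-1 each), 1×acetylacetonato (-1 each); total -3. So Os + (-3) = 0, giving Os = +3.
Ligands are named alphabetically: acetylacetonato before hydroxo before phenanthroline.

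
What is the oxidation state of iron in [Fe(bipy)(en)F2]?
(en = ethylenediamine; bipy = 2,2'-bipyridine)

No counter-ion: the bracketed complex is neutral.
Ligand charges: 1×en neutral; 2×F = -2; 1×bipy neutral; sum -2.
Fe + (-2) = 0 ⇒ Fe is +2.

+2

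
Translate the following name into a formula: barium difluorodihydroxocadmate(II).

Ba[CdF2(OH)2]

Ligands: 2 fluoro (F, -1), 2 hydroxo (OH, -1). Ligand charge sum = -4.
With Cd in oxidation state +2, the complex ion is [Cd...]^2−.
Charge balance with barium (+2) requires 1 complex ion per 1 barium.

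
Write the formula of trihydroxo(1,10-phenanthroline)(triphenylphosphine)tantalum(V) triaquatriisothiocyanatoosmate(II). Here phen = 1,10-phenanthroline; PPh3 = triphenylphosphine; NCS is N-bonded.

[Ta(OH)3(phen)(PPh3)][Os(H2O)3(NCS)3]2

Cation [Ta…]: ligand charges -3, Ta(V) ⇒ ion charge 2+.
Anion [Os…]: ligand charges -3, Os(II) ⇒ ion charge 1−.
One 2+ cation requires 2 of the 1− anion.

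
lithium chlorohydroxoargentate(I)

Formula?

Li[AgCl(OH)]

Ligands: 1 hydroxo (OH, -1), 1 chloro (Cl, -1). Ligand charge sum = -2.
Charge balance with lithium (+1) requires 1 complex ion per 1 lithium.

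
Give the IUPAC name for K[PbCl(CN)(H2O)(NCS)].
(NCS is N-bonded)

potassium aquachlorocyanoisothiocyanatoplumbate(II)

The 1 potassium counter-ion carries a total charge of +1, so each complex ion is 1−.
Ligand charges: 1×chloro (-1 each), 1×aqua (neutral), 1×isothiocyanato (-1 each), 1×cyano (-1 each); total -3. So Pb + (-3) = 1−, giving Pb = +2.
Ligands are named alphabetically: aqua before chloro before cyano before isothiocyanato.
The complex ion is anionic, so lead takes the -ate form plumbate(II).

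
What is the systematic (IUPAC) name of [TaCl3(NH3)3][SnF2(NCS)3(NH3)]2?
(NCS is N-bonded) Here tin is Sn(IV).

Both ions are complex: the cation is named first with the plain metal name, the anion second with the -ate form; each ion's ligands are alphabetised independently.
Sn is given as +4; the anion's ligand charges sum to -5, so the complex anion is 1−.
With 2 anions per cation, the cation must be 2×1 = 2+.
Cation: ligand charges sum to -3; for the ion to be 2+, Ta = +5.

triamminetrichlorotantalum(V) amminedifluorotriisothiocyanatostannate(IV)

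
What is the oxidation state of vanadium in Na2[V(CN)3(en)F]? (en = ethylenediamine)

2 sodium outside the brackets (+1 each) → the complex ion is 2−.
Ligand charges: 3×CN = -3; 1×en neutral; 1×F = -1; sum -4.
V + (-4) = 2− ⇒ V is +2.

+2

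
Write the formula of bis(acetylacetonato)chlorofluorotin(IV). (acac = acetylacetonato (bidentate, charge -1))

[Sn(acac)2ClF]

Ligands: 1 fluoro (F, -1), 1 chloro (Cl, -1), 2 acetylacetonato (acac, -1). Ligand charge sum = -4.
With Sn in oxidation state +4, the complex ion is [Sn...].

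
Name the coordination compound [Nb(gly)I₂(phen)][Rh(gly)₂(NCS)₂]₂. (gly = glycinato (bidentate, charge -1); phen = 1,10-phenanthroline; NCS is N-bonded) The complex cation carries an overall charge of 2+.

(glycinato)diiodo(1,10-phenanthroline)niobium(V) bis(glycinato)diisothiocyanatorhodate(III)

Both ions are complex: the cation is named first with the plain metal name, the anion second with the -ate form; each ion's ligands are alphabetised independently.
The complex cation is given as 2+; its ligand charges sum to -3, so Nb = +5.
With 2 anions per cation, each anion must be 2/2 = 1−.
Anion: ligand charges sum to -4; for the ion to be 1−, Rh = +3.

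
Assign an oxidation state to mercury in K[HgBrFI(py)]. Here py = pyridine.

1 potassium outside the brackets (+1 each) → the complex ion is 1−.
Ligand charges: 1×I = -1; 1×Br = -1; 1×F = -1; 1×py neutral; sum -3.
Hg + (-3) = 1− ⇒ Hg is +2.

+2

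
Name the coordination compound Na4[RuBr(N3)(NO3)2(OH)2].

The 4 sodium counter-ions carry a total charge of +4, so each complex ion is 4−.
Ligand charges: 2×nitrato (-1 each), 1×azido (-1 each), 1×bromo (-1 each), 2×hydroxo (-1 each); total -6. So Ru + (-6) = 4−, giving Ru = +2.
Ligands are named alphabetically: azido before bromo before hydroxo before nitrato.
The complex ion is anionic, so ruthenium takes the -ate form ruthenate(II).

sodium azidobromodihydroxodinitratoruthenate(II)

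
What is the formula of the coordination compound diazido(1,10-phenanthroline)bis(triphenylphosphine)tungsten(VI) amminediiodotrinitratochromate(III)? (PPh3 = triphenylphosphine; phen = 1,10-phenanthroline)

Cation [W…]: ligand charges -2, W(VI) ⇒ ion charge 4+.
Anion [Cr…]: ligand charges -5, Cr(III) ⇒ ion charge 2−.

[W(N3)2(phen)(PPh3)2][CrI2(NH3)(NO3)3]2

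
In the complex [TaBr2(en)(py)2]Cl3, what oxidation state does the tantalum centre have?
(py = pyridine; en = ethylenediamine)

+5

3 chloride outside the brackets (-1 each) → the complex ion is 3+.
Ligand charges: 2×py neutral; 2×Br = -2; 1×en neutral; sum -2.
Ta + (-2) = 3+ ⇒ Ta is +5.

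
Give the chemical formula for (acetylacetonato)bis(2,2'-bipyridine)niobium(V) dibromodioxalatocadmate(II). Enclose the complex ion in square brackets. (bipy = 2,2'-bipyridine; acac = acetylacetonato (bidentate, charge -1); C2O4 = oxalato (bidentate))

[Nb(acac)(bipy)2][CdBr2(C2O4)2]

Cation [Nb…]: ligand charges -1, Nb(V) ⇒ ion charge 4+.
Anion [Cd…]: ligand charges -6, Cd(II) ⇒ ion charge 4−.
One 4+ cation balances one 4− anion.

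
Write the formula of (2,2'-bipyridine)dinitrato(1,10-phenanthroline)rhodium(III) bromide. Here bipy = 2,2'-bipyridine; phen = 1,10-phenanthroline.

Ligands: 1 2,2'-bipyridine (bipy, neutral), 1 1,10-phenanthroline (phen, neutral), 2 nitrato (NO3, -1). Ligand charge sum = -2.
With Rh in oxidation state +3, the complex ion is [Rh...]^1+.
Charge balance with bromide (-1) requires 1 complex ion per 1 bromide.

[Rh(bipy)(NO3)2(phen)]Br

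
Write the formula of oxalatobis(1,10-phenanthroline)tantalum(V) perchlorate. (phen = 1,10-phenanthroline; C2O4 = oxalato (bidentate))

Ligands: 2 1,10-phenanthroline (phen, neutral), 1 oxalato (C2O4, -2). Ligand charge sum = -2.
With Ta in oxidation state +5, the complex ion is [Ta...]^3+.
Charge balance with perchlorate (-1) requires 1 complex ion per 3 perchlorate.

[Ta(C2O4)(phen)2](ClO4)3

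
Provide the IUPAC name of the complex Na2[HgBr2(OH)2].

sodium dibromodihydroxomercurate(II)

The 2 sodium counter-ions carry a total charge of +2, so each complex ion is 2−.
Ligand charges: 2×hydroxo (-1 each), 2×bromo (-1 each); total -4. So Hg + (-4) = 2−, giving Hg = +2.
Ligands are named alphabetically: bromo before hydroxo.
The complex ion is anionic, so mercury takes the -ate form mercurate(II).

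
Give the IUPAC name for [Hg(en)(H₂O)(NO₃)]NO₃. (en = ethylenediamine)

The 1 nitrate counter-ion carries a total charge of -1, so each complex ion is 1+.
Ligand charges: 1×aqua (neutral), 1×nitrato (-1 each), 1×ethylenediamine (neutral); total -1. So Hg + (-1) = 1+, giving Hg = +2.
Ligands are named alphabetically: aqua before ethylenediamine before nitrato.

aqua(ethylenediamine)nitratomercury(II) nitrate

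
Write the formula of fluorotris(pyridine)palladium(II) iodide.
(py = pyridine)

Ligands: 3 pyridine (py, neutral), 1 fluoro (F, -1). Ligand charge sum = -1.
With Pd in oxidation state +2, the complex ion is [Pd...]^1+.
Charge balance with iodide (-1) requires 1 complex ion per 1 iodide.

[PdF(py)3]I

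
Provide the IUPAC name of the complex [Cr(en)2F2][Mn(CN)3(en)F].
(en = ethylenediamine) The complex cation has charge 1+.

bis(ethylenediamine)difluorochromium(III) tricyano(ethylenediamine)fluoromanganate(III)

Both ions are complex: the cation is named first with the plain metal name, the anion second with the -ate form; each ion's ligands are alphabetised independently.
The complex cation is given as 1+; its ligand charges sum to -2, so Cr = +3.
A 1:1 salt means the anion carries the equal and opposite charge, 1−.
Anion: ligand charges sum to -4; for the ion to be 1−, Mn = +3.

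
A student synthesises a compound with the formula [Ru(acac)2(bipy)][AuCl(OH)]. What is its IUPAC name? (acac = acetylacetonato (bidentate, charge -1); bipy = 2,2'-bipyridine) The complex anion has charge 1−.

bis(acetylacetonato)(2,2'-bipyridine)ruthenium(III) chlorohydroxoaurate(I)

Both ions are complex: the cation is named first with the plain metal name, the anion second with the -ate form; each ion's ligands are alphabetised independently.
The complex anion is given as 1−; its ligand charges sum to -2, so Au = +1.
A 1:1 salt means the cation carries the equal and opposite charge, 1+.
Cation: ligand charges sum to -2; for the ion to be 1+, Ru = +3.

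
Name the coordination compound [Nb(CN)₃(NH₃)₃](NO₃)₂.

triamminetricyanoniobium(V) nitrate

The 2 nitrate counter-ions carry a total charge of -2, so each complex ion is 2+.
Ligand charges: 3×cyano (-1 each), 3×ammine (neutral); total -3. So Nb + (-3) = 2+, giving Nb = +5.
Ligands are named alphabetically: ammine before cyano.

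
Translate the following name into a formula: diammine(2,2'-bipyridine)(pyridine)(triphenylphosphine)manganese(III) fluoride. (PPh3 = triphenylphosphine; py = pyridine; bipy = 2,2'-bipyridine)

[Mn(bipy)(NH3)2(PPh3)(py)]F3

Ligands: 1 triphenylphosphine (PPh3, neutral), 1 pyridine (py, neutral), 1 2,2'-bipyridine (bipy, neutral), 2 ammine (NH3, neutral). Ligand charge sum = 0.
With Mn in oxidation state +3, the complex ion is [Mn...]^3+.
Charge balance with fluoride (-1) requires 1 complex ion per 3 fluoride.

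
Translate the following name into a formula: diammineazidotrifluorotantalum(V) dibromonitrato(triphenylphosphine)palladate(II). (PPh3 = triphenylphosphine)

Cation [Ta…]: ligand charges -4, Ta(V) ⇒ ion charge 1+.
Anion [Pd…]: ligand charges -3, Pd(II) ⇒ ion charge 1−.
One 1+ cation balances one 1− anion.

[TaF3(N3)(NH3)2][PdBr2(NO3)(PPh3)]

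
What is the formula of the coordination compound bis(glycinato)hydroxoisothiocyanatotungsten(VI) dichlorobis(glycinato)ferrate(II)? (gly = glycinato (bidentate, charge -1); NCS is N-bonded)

Cation [W…]: ligand charges -4, W(VI) ⇒ ion charge 2+.
Anion [Fe…]: ligand charges -4, Fe(II) ⇒ ion charge 2−.

[W(gly)2(NCS)(OH)][FeCl2(gly)2]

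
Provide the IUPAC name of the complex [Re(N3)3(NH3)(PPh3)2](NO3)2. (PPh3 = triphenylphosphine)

The 2 nitrate counter-ions carry a total charge of -2, so each complex ion is 2+.
Ligand charges: 2×triphenylphosphine (neutral), 3×azido (-1 each), 1×ammine (neutral); total -3. So Re + (-3) = 2+, giving Re = +5.
Ligands are named alphabetically: ammine before azido before triphenylphosphine.

amminetriazidobis(triphenylphosphine)rhenium(V) nitrate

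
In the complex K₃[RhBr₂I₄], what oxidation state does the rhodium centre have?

3 potassium outside the brackets (+1 each) → the complex ion is 3−.
Ligand charges: 2×Br = -2; 4×I = -4; sum -6.
Rh + (-6) = 3− ⇒ Rh is +3.

+3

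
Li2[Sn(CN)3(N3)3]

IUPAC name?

The 2 lithium counter-ions carry a total charge of +2, so each complex ion is 2−.
Ligand charges: 3×azido (-1 each), 3×cyano (-1 each); total -6. So Sn + (-6) = 2−, giving Sn = +4.
Ligands are named alphabetically: azido before cyano.
The complex ion is anionic, so tin takes the -ate form stannate(IV).

lithium triazidotricyanostannate(IV)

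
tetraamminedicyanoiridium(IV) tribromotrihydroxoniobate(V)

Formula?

[Ir(CN)2(NH3)4][NbBr3(OH)3]2

Cation [Ir…]: ligand charges -2, Ir(IV) ⇒ ion charge 2+.
Anion [Nb…]: ligand charges -6, Nb(V) ⇒ ion charge 1−.
One 2+ cation requires 2 of the 1− anion.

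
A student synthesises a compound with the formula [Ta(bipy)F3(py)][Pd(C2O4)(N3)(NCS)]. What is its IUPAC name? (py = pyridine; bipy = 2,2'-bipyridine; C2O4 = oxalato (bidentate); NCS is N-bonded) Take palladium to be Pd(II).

Pd is given as +2; the anion's ligand charges sum to -4, so the complex anion is 2−.
A 1:1 salt means the cation carries the equal and opposite charge, 2+.
Cation: ligand charges sum to -3; for the ion to be 2+, Ta = +5.

(2,2'-bipyridine)trifluoro(pyridine)tantalum(V) azidoisothiocyanatooxalatopalladate(II)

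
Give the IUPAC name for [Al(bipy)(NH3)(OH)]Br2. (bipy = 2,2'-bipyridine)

ammine(2,2'-bipyridine)hydroxoaluminium(III) bromide

The 2 bromide counter-ions carry a total charge of -2, so each complex ion is 2+.
Ligand charges: 1×ammine (neutral), 1×2,2'-bipyridine (neutral), 1×hydroxo (-1 each); total -1. So Al + (-1) = 2+, giving Al = +3.
Ligands are named alphabetically: ammine before bipyridine before hydroxo.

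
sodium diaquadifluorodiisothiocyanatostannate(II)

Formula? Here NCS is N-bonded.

Na2[SnF2(H2O)2(NCS)2]

Ligands: 2 fluoro (F, -1), 2 isothiocyanato (NCS, -1), 2 aqua (H2O, neutral). Ligand charge sum = -4.
Charge balance with sodium (+1) requires 1 complex ion per 2 sodium.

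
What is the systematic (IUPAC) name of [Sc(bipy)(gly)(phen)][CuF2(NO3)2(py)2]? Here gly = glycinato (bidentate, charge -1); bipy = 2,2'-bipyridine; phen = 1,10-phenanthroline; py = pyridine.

(2,2'-bipyridine)(glycinato)(1,10-phenanthroline)scandium(III) difluorodinitratobis(pyridine)cuprate(II)

Both ions are complex: the cation is named first with the plain metal name, the anion second with the -ate form; each ion's ligands are alphabetised independently.
Scandium is always +3 in its complexes; the cation's ligand charges sum to -1, so the complex cation is 2+.
A 1:1 salt means the anion carries the equal and opposite charge, 2−.
Anion: ligand charges sum to -4; for the ion to be 2−, Cu = +2.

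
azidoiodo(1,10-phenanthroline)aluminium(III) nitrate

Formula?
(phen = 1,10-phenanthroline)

[AlI(N3)(phen)]NO3

Ligands: 1 1,10-phenanthroline (phen, neutral), 1 iodo (I, -1), 1 azido (N3, -1). Ligand charge sum = -2.
With Al in oxidation state +3, the complex ion is [Al...]^1+.
Charge balance with nitrate (-1) requires 1 complex ion per 1 nitrate.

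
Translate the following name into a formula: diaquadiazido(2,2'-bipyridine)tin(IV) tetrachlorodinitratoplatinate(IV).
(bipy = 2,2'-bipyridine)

Cation [Sn…]: ligand charges -2, Sn(IV) ⇒ ion charge 2+.
Anion [Pt…]: ligand charges -6, Pt(IV) ⇒ ion charge 2−.

[Sn(bipy)(H2O)2(N3)2][PtCl4(NO3)2]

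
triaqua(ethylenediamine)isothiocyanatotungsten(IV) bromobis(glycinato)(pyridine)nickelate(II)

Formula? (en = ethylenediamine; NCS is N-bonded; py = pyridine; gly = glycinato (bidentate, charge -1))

Cation [W…]: ligand charges -1, W(IV) ⇒ ion charge 3+.
Anion [Ni…]: ligand charges -3, Ni(II) ⇒ ion charge 1−.
One 3+ cation requires 3 of the 1− anion.

[W(en)(H2O)3(NCS)][NiBr(gly)2(py)]3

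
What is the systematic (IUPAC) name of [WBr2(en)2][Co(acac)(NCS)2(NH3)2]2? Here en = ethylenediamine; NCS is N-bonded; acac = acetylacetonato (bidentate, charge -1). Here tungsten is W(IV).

Both ions are complex: the cation is named first with the plain metal name, the anion second with the -ate form; each ion's ligands are alphabetised independently.
W is given as +4; the cation's ligand charges sum to -2, so the complex cation is 2+.
With 2 anions per cation, each anion must be 2/2 = 1−.
Anion: ligand charges sum to -3; for the ion to be 1−, Co = +2.

dibromobis(ethylenediamine)tungsten(IV) (acetylacetonato)diamminediisothiocyanatocobaltate(II)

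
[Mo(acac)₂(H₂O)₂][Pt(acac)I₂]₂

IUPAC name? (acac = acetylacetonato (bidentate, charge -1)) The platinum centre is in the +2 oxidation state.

Both ions are complex: the cation is named first with the plain metal name, the anion second with the -ate form; each ion's ligands are alphabetised independently.
Pt is given as +2; the anion's ligand charges sum to -3, so the complex anion is 1−.
With 2 anions per cation, the cation must be 2×1 = 2+.
Cation: ligand charges sum to -2; for the ion to be 2+, Mo = +4.

bis(acetylacetonato)diaquamolybdenum(IV) (acetylacetonato)diiodoplatinate(II)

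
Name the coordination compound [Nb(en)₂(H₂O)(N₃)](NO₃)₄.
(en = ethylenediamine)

aquaazidobis(ethylenediamine)niobium(V) nitrate

The 4 nitrate counter-ions carry a total charge of -4, so each complex ion is 4+.
Ligand charges: 1×azido (-1 each), 1×aqua (neutral), 2×ethylenediamine (neutral); total -1. So Nb + (-1) = 4+, giving Nb = +5.
Ligands are named alphabetically: aqua before azido before ethylenediamine.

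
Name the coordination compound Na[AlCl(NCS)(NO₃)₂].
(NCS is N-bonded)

sodium chloroisothiocyanatodinitratoaluminate(III)

The 1 sodium counter-ion carries a total charge of +1, so each complex ion is 1−.
Ligand charges: 1×chloro (-1 each), 2×nitrato (-1 each), 1×isothiocyanato (-1 each); total -4. So Al + (-4) = 1−, giving Al = +3.
Ligands are named alphabetically: chloro before isothiocyanato before nitrato.
The complex ion is anionic, so aluminium takes the -ate form aluminate(III).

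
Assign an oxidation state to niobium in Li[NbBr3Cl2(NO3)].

1 lithium outside the brackets (+1 each) → the complex ion is 1−.
Ligand charges: 3×Br = -3; 1×NO3 = -1; 2×Cl = -2; sum -6.
Nb + (-6) = 1− ⇒ Nb is +5.

+5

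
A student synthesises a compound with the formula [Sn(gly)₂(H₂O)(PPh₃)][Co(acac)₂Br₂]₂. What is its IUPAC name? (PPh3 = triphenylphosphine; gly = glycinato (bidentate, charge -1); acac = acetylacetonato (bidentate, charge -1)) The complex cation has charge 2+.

aquabis(glycinato)(triphenylphosphine)tin(IV) bis(acetylacetonato)dibromocobaltate(III)

The complex cation is given as 2+; its ligand charges sum to -2, so Sn = +4.
With 2 anions per cation, each anion must be 2/2 = 1−.
Anion: ligand charges sum to -4; for the ion to be 1−, Co = +3.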